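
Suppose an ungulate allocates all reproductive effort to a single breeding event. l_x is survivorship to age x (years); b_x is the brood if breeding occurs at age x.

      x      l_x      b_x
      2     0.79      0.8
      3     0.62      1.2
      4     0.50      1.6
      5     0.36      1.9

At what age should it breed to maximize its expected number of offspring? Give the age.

4

Expected offspring if breeding at age x = l_x × b_x:
  age 2: 0.79 × 0.8 = 0.632
  age 3: 0.62 × 1.2 = 0.744
  age 4: 0.50 × 1.6 = 0.800
  age 5: 0.36 × 1.9 = 0.684
Maximum at age 4 (0.800).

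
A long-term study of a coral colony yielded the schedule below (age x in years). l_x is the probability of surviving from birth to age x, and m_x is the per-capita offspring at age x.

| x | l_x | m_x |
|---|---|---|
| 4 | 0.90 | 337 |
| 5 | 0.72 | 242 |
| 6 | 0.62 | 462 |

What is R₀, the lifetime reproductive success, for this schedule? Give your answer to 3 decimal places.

R₀ = Σ l_x m_x:
  age 4: 0.90 × 337 = 303.3000
  age 5: 0.72 × 242 = 174.2400
  age 6: 0.62 × 462 = 286.4400
R₀ = 303.3000 + 174.2400 + 286.4400 = 763.9800

763.980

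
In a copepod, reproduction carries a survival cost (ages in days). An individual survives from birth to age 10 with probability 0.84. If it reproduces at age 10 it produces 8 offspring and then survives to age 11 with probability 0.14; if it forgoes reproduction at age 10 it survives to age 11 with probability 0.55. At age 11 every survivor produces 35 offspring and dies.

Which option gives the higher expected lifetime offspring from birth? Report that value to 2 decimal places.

breed at age 10: R₀ = 0.84 × (8 + 0.14 × 35) = 0.84 × 12.9000 = 10.8360
delay to age 11: R₀ = 0.84 × (0.55 × 35) = 0.84 × 19.2500 = 16.1700
Higher: delay to age 11 (16.1700).

16.17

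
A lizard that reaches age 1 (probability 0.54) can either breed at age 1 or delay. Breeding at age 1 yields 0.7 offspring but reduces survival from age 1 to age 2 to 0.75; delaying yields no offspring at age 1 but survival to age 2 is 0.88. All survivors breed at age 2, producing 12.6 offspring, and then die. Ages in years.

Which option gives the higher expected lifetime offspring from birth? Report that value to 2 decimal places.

breed at age 1: R₀ = 0.54 × (0.7 + 0.75 × 12.6) = 0.54 × 10.1500 = 5.4810
delay to age 2: R₀ = 0.54 × (0.88 × 12.6) = 0.54 × 11.0880 = 5.9875
Higher: delay to age 2 (5.9875).

5.99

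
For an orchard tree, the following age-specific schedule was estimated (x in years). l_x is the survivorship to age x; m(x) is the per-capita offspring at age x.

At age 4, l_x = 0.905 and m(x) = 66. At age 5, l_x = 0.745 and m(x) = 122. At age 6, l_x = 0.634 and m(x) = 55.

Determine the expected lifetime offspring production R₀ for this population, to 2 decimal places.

R₀ = Σ l_x m(x):
  age 4: 0.905 × 66 = 59.7300
  age 5: 0.745 × 122 = 90.8900
  age 6: 0.634 × 55 = 34.8700
R₀ = 59.7300 + 90.8900 + 34.8700 = 185.4900

185.49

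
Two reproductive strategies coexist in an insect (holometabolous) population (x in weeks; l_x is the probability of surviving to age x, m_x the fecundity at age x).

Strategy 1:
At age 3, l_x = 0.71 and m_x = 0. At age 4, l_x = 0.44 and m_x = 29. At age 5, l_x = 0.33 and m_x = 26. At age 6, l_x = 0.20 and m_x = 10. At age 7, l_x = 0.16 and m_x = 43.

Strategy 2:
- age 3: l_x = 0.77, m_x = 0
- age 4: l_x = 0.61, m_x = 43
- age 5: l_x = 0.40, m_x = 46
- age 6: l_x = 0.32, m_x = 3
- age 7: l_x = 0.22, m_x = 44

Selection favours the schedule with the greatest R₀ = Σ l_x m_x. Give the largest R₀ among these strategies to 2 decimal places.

Strategy 1: R₀ = 0.71×0 + 0.44×29 + 0.33×26 + 0.20×10 + 0.16×43 = 30.2200
Strategy 2: R₀ = 0.77×0 + 0.61×43 + 0.40×46 + 0.32×3 + 0.22×44 = 55.2700
Highest R₀: strategy 2 with 55.2700.

55.27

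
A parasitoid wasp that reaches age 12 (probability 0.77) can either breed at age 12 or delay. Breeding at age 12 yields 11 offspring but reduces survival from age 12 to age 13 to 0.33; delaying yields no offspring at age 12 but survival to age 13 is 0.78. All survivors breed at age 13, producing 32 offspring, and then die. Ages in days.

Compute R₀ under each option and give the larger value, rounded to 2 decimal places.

breed at age 12: R₀ = 0.77 × (11 + 0.33 × 32) = 0.77 × 21.5600 = 16.6012
delay to age 13: R₀ = 0.77 × (0.78 × 32) = 0.77 × 24.9600 = 19.2192
Higher: delay to age 13 (19.2192).

19.22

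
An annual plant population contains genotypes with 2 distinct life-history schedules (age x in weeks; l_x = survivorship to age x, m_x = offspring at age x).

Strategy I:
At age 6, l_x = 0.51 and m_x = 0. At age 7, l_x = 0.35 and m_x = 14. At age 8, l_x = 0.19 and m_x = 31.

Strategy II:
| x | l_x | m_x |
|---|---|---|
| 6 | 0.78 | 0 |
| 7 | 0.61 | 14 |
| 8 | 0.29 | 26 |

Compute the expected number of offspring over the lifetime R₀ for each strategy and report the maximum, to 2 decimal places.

Strategy I: R₀ = 0.51×0 + 0.35×14 + 0.19×31 = 10.7900
Strategy II: R₀ = 0.78×0 + 0.61×14 + 0.29×26 = 16.0800
Highest R₀: strategy II with 16.0800.

16.08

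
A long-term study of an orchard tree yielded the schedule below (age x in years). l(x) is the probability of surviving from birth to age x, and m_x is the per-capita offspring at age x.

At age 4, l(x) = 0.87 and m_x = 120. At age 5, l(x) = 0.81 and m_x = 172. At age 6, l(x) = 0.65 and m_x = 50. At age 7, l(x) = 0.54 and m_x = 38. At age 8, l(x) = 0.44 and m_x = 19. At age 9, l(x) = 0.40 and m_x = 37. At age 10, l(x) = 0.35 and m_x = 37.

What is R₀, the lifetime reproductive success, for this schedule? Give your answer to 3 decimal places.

332.850

R₀ = Σ l(x) m_x:
  age 4: 0.87 × 120 = 104.4000
  age 5: 0.81 × 172 = 139.3200
  age 6: 0.65 × 50 = 32.5000
  age 7: 0.54 × 38 = 20.5200
  age 8: 0.44 × 19 = 8.3600
  age 9: 0.40 × 37 = 14.8000
  age 10: 0.35 × 37 = 12.9500
R₀ = 104.4000 + 139.3200 + 32.5000 + 20.5200 + 8.3600 + 14.8000 + 12.9500 = 332.8500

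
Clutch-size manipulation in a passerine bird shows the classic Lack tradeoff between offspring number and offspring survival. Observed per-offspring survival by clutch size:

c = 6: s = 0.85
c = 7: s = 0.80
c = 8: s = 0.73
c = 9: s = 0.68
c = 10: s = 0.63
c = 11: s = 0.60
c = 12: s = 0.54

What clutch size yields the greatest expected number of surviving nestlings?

Expected surviving nestlings = c × s(c):
  c=6: 6 × 0.85 = 5.100
  c=7: 7 × 0.80 = 5.600
  c=8: 8 × 0.73 = 5.840
  c=9: 9 × 0.68 = 6.120
  c=10: 10 × 0.63 = 6.300
  c=11: 11 × 0.60 = 6.600
  c=12: 12 × 0.54 = 6.480
Maximum at c = 11 (6.600 surviving nestlings).

11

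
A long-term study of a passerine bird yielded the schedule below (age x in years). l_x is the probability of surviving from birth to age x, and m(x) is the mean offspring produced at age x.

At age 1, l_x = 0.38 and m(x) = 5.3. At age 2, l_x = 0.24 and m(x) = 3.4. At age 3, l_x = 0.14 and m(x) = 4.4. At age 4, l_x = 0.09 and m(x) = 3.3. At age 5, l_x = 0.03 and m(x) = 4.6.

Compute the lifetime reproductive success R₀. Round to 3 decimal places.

R₀ = Σ l_x m(x):
  age 1: 0.38 × 5.3 = 2.0140
  age 2: 0.24 × 3.4 = 0.8160
  age 3: 0.14 × 4.4 = 0.6160
  age 4: 0.09 × 3.3 = 0.2970
  age 5: 0.03 × 4.6 = 0.1380
R₀ = 2.0140 + 0.8160 + 0.6160 + 0.2970 + 0.1380 = 3.8810

3.881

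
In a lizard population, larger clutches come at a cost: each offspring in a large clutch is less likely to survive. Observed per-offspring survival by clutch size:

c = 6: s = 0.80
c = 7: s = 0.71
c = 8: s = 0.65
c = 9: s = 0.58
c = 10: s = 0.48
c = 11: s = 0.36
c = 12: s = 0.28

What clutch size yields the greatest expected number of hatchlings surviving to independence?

Expected hatchlings surviving to independence = c × s(c):
  c=6: 6 × 0.80 = 4.800
  c=7: 7 × 0.71 = 4.970
  c=8: 8 × 0.65 = 5.200
  c=9: 9 × 0.58 = 5.220
  c=10: 10 × 0.48 = 4.800
  c=11: 11 × 0.36 = 3.960
  c=12: 12 × 0.28 = 3.360
Maximum at c = 9 (5.220 hatchlings surviving to independence).

9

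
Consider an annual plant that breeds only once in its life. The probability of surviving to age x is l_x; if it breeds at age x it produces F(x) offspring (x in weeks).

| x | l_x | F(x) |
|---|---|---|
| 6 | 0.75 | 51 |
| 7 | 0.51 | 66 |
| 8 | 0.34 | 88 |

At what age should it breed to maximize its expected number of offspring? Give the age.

Expected offspring if breeding at age x = l_x × F(x):
  age 6: 0.75 × 51 = 38.250
  age 7: 0.51 × 66 = 33.660
  age 8: 0.34 × 88 = 29.920
Maximum at age 6 (38.250).

6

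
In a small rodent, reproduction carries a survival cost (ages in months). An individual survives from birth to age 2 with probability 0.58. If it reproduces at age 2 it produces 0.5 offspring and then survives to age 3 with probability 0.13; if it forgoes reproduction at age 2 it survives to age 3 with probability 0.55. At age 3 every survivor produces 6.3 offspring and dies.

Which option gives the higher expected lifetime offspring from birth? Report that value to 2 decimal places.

breed at age 2: R₀ = 0.58 × (0.5 + 0.13 × 6.3) = 0.58 × 1.3190 = 0.7650
delay to age 3: R₀ = 0.58 × (0.55 × 6.3) = 0.58 × 3.4650 = 2.0097
Higher: delay to age 3 (2.0097).

2.01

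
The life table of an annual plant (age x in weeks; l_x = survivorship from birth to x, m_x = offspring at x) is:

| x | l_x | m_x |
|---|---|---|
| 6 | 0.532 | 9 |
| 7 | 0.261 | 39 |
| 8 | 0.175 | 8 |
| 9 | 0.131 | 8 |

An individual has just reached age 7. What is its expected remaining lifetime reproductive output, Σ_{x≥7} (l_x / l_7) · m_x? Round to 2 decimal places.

l_7 = 0.261. Conditional survival from age 7 to x is l_x / l_7.
  x=7: (0.261/0.261) × 39 = 39.0000
  x=8: (0.175/0.261) × 8 = 5.3640
  x=9: (0.131/0.261) × 8 = 4.0153
Sum = 39.0000 + 5.3640 + 4.0153 = 48.3793

48.38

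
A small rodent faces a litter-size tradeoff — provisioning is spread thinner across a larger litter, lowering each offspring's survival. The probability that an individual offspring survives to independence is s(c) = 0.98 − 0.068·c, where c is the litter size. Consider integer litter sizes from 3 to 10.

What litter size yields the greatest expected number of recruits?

7

Expected recruits = c × s(c):
  c=3: 3 × 0.776 = 2.328
  c=4: 4 × 0.708 = 2.832
  c=5: 5 × 0.640 = 3.200
  c=6: 6 × 0.572 = 3.432
  c=7: 7 × 0.504 = 3.528
  c=8: 8 × 0.436 = 3.488
  c=9: 9 × 0.368 = 3.312
  c=10: 10 × 0.300 = 3.000
Maximum at c = 7 (3.528 recruits).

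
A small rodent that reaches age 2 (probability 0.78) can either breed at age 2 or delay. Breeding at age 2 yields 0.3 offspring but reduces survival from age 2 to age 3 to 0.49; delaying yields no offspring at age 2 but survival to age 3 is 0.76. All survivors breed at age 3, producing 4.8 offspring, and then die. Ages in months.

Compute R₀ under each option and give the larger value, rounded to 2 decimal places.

2.85

breed at age 2: R₀ = 0.78 × (0.3 + 0.49 × 4.8) = 0.78 × 2.6520 = 2.0686
delay to age 3: R₀ = 0.78 × (0.76 × 4.8) = 0.78 × 3.6480 = 2.8454
Higher: delay to age 3 (2.8454).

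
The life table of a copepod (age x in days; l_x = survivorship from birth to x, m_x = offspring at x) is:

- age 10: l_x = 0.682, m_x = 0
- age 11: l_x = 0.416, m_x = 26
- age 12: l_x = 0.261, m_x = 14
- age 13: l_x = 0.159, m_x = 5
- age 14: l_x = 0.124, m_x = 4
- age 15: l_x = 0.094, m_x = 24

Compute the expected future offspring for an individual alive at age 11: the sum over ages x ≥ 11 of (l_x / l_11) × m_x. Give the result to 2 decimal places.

l_11 = 0.416. Conditional survival from age 11 to x is l_x / l_11.
  x=11: (0.416/0.416) × 26 = 26.0000
  x=12: (0.261/0.416) × 14 = 8.7837
  x=13: (0.159/0.416) × 5 = 1.9111
  x=14: (0.124/0.416) × 4 = 1.1923
  x=15: (0.094/0.416) × 24 = 5.4231
Sum = 26.0000 + 8.7837 + 1.9111 + 1.1923 + 5.4231 = 43.3101

43.31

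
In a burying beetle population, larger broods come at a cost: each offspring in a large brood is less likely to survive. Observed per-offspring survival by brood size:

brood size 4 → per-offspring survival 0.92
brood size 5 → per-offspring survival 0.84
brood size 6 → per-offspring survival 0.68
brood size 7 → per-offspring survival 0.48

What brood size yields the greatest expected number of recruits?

5

Expected recruits = c × s(c):
  c=4: 4 × 0.92 = 3.680
  c=5: 5 × 0.84 = 4.200
  c=6: 6 × 0.68 = 4.080
  c=7: 7 × 0.48 = 3.360
Maximum at c = 5 (4.200 recruits).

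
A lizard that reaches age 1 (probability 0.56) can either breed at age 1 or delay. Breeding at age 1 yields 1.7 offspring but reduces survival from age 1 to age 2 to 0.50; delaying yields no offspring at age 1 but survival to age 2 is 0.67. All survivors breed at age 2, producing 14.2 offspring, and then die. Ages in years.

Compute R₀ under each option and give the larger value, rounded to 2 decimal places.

breed at age 1: R₀ = 0.56 × (1.7 + 0.50 × 14.2) = 0.56 × 8.8000 = 4.9280
delay to age 2: R₀ = 0.56 × (0.67 × 14.2) = 0.56 × 9.5140 = 5.3278
Higher: delay to age 2 (5.3278).

5.33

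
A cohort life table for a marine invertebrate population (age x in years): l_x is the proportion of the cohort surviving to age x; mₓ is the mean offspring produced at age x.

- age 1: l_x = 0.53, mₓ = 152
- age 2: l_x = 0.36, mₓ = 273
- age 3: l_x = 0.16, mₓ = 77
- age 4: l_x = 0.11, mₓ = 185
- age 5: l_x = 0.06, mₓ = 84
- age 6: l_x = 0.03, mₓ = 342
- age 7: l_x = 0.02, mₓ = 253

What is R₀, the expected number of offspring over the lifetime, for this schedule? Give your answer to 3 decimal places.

R₀ = Σ l_x mₓ:
  age 1: 0.53 × 152 = 80.5600
  age 2: 0.36 × 273 = 98.2800
  age 3: 0.16 × 77 = 12.3200
  age 4: 0.11 × 185 = 20.3500
  age 5: 0.06 × 84 = 5.0400
  age 6: 0.03 × 342 = 10.2600
  age 7: 0.02 × 253 = 5.0600
R₀ = 80.5600 + 98.2800 + 12.3200 + 20.3500 + 5.0400 + 10.2600 + 5.0600 = 231.8700

231.870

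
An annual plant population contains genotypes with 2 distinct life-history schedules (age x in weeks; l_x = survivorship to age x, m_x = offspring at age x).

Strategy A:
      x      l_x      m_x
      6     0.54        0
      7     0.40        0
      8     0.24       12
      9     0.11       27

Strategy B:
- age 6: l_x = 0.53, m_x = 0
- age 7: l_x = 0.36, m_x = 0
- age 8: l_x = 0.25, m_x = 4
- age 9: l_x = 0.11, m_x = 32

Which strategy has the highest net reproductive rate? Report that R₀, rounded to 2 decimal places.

5.85

Strategy A: R₀ = 0.54×0 + 0.40×0 + 0.24×12 + 0.11×27 = 5.8500
Strategy B: R₀ = 0.53×0 + 0.36×0 + 0.25×4 + 0.11×32 = 4.5200
Highest R₀: strategy A with 5.8500.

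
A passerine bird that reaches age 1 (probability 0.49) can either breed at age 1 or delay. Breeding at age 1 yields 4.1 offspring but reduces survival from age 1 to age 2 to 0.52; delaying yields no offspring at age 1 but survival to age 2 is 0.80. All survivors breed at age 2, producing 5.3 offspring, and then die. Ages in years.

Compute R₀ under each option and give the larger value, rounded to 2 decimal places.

breed at age 1: R₀ = 0.49 × (4.1 + 0.52 × 5.3) = 0.49 × 6.8560 = 3.3594
delay to age 2: R₀ = 0.49 × (0.80 × 5.3) = 0.49 × 4.2400 = 2.0776
Higher: breed at age 1 (3.3594).

3.36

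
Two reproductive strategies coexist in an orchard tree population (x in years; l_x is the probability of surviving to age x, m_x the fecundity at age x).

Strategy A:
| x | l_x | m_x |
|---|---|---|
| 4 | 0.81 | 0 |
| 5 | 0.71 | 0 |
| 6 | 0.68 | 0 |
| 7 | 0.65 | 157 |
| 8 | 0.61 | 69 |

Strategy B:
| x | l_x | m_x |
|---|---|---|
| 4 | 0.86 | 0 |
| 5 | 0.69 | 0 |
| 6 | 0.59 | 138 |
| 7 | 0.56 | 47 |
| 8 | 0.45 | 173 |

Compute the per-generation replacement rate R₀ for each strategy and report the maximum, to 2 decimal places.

185.59

Strategy A: R₀ = 0.81×0 + 0.71×0 + 0.68×0 + 0.65×157 + 0.61×69 = 144.1400
Strategy B: R₀ = 0.86×0 + 0.69×0 + 0.59×138 + 0.56×47 + 0.45×173 = 185.5900
Highest R₀: strategy B with 185.5900.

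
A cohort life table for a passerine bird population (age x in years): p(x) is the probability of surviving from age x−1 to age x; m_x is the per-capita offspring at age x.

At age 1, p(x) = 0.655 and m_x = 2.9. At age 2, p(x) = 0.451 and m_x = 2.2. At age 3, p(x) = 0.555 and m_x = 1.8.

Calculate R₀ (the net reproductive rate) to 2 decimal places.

Survivorship from birth: l_x = p_1·p_2·…·p_x.
  l_1 = 0.65500
  l_2 = 0.29541
  l_3 = 0.16395
R₀ = Σ l_x m_x:
  age 1: 0.65500 × 2.9 = 1.8995
  age 2: 0.29541 × 2.2 = 0.6499
  age 3: 0.16395 × 1.8 = 0.2951
R₀ = 1.8995 + 0.6499 + 0.2951 = 2.8445

2.84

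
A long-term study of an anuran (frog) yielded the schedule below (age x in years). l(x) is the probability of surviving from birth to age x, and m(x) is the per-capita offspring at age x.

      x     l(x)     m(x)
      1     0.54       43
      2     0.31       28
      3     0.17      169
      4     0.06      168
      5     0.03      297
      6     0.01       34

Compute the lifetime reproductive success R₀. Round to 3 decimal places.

R₀ = Σ l(x) m(x):
  age 1: 0.54 × 43 = 23.2200
  age 2: 0.31 × 28 = 8.6800
  age 3: 0.17 × 169 = 28.7300
  age 4: 0.06 × 168 = 10.0800
  age 5: 0.03 × 297 = 8.9100
  age 6: 0.01 × 34 = 0.3400
R₀ = 23.2200 + 8.6800 + 28.7300 + 10.0800 + 8.9100 + 0.3400 = 79.9600

79.960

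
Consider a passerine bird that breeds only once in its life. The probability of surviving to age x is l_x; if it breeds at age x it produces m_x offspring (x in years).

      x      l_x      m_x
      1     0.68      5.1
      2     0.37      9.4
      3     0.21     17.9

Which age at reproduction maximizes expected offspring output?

Expected offspring if breeding at age x = l_x × m_x:
  age 1: 0.68 × 5.1 = 3.468
  age 2: 0.37 × 9.4 = 3.478
  age 3: 0.21 × 17.9 = 3.759
Maximum at age 3 (3.759).

3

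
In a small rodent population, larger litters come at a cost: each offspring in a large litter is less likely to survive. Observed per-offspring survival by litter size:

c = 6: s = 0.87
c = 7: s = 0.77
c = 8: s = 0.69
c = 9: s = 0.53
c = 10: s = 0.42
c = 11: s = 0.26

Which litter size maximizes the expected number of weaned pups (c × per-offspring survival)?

Expected weaned pups = c × s(c):
  c=6: 6 × 0.87 = 5.220
  c=7: 7 × 0.77 = 5.390
  c=8: 8 × 0.69 = 5.520
  c=9: 9 × 0.53 = 4.770
  c=10: 10 × 0.42 = 4.200
  c=11: 11 × 0.26 = 2.860
Maximum at c = 8 (5.520 weaned pups).

8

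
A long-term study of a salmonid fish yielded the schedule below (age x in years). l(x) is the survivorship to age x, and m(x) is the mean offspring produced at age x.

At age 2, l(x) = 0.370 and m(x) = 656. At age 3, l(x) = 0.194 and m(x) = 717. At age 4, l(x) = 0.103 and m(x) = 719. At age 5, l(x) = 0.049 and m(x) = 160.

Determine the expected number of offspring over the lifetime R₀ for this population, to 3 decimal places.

R₀ = Σ l(x) m(x):
  age 2: 0.370 × 656 = 242.7200
  age 3: 0.194 × 717 = 139.0980
  age 4: 0.103 × 719 = 74.0570
  age 5: 0.049 × 160 = 7.8400
R₀ = 242.7200 + 139.0980 + 74.0570 + 7.8400 = 463.7150

463.715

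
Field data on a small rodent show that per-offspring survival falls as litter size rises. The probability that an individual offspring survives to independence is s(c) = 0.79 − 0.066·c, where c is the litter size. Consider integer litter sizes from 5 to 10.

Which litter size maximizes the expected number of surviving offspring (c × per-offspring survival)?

Expected surviving offspring = c × s(c):
  c=5: 5 × 0.460 = 2.300
  c=6: 6 × 0.394 = 2.364
  c=7: 7 × 0.328 = 2.296
  c=8: 8 × 0.262 = 2.096
  c=9: 9 × 0.196 = 1.764
  c=10: 10 × 0.130 = 1.300
Maximum at c = 6 (2.364 surviving offspring).

6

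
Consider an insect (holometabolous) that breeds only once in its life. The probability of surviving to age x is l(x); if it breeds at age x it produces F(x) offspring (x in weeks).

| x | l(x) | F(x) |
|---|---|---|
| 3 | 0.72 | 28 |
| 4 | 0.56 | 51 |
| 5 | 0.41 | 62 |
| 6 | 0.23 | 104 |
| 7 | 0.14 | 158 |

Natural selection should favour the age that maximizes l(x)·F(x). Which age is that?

4

Expected offspring if breeding at age x = l(x) × F(x):
  age 3: 0.72 × 28 = 20.160
  age 4: 0.56 × 51 = 28.560
  age 5: 0.41 × 62 = 25.420
  age 6: 0.23 × 104 = 23.920
  age 7: 0.14 × 158 = 22.120
Maximum at age 4 (28.560).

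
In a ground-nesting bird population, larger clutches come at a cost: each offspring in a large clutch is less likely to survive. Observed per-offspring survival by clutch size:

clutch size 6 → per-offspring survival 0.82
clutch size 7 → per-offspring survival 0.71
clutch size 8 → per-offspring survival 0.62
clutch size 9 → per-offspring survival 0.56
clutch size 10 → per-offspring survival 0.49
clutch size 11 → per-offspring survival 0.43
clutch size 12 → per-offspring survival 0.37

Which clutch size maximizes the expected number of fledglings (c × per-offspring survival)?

9

Expected fledglings = c × s(c):
  c=6: 6 × 0.82 = 4.920
  c=7: 7 × 0.71 = 4.970
  c=8: 8 × 0.62 = 4.960
  c=9: 9 × 0.56 = 5.040
  c=10: 10 × 0.49 = 4.900
  c=11: 11 × 0.43 = 4.730
  c=12: 12 × 0.37 = 4.440
Maximum at c = 9 (5.040 fledglings).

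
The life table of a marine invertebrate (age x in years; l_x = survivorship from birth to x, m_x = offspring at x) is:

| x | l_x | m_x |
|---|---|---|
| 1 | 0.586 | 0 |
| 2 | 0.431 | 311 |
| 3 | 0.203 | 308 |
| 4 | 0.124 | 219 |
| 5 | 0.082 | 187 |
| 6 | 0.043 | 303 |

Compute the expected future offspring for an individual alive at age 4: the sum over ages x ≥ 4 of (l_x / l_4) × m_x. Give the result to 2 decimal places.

447.73

l_4 = 0.124. Conditional survival from age 4 to x is l_x / l_4.
  x=4: (0.124/0.124) × 219 = 219.0000
  x=5: (0.082/0.124) × 187 = 123.6613
  x=6: (0.043/0.124) × 303 = 105.0726
Sum = 219.0000 + 123.6613 + 105.0726 = 447.7339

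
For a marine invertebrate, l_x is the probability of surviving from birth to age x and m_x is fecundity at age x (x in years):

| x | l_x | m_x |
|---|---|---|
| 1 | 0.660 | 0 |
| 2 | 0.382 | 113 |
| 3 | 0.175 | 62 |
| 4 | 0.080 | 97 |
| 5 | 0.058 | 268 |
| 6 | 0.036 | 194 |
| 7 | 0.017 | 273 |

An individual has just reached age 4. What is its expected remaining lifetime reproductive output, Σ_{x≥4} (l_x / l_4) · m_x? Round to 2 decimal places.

436.61

l_4 = 0.080. Conditional survival from age 4 to x is l_x / l_4.
  x=4: (0.080/0.080) × 97 = 97.0000
  x=5: (0.058/0.080) × 268 = 194.3000
  x=6: (0.036/0.080) × 194 = 87.3000
  x=7: (0.017/0.080) × 273 = 58.0125
Sum = 97.0000 + 194.3000 + 87.3000 + 58.0125 = 436.6125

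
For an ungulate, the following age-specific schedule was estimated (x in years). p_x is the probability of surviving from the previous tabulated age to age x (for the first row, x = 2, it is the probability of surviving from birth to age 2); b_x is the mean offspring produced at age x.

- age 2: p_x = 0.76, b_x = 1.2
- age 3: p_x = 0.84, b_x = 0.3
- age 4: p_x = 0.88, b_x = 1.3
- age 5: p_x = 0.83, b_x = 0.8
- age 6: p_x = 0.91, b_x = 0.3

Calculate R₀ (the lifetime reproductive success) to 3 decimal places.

2.334

Survivorship from birth: l_x = p_2·p_3·…·p_x.
  l_2 = 0.76000
  l_3 = 0.63840
  l_4 = 0.56179
  l_5 = 0.46629
  l_6 = 0.42432
R₀ = Σ l_x b_x:
  age 2: 0.76000 × 1.2 = 0.9120
  age 3: 0.63840 × 0.3 = 0.1915
  age 4: 0.56179 × 1.3 = 0.7303
  age 5: 0.46629 × 0.8 = 0.3730
  age 6: 0.42432 × 0.3 = 0.1273
R₀ = 0.9120 + 0.1915 + 0.7303 + 0.3730 + 0.1273 = 2.3342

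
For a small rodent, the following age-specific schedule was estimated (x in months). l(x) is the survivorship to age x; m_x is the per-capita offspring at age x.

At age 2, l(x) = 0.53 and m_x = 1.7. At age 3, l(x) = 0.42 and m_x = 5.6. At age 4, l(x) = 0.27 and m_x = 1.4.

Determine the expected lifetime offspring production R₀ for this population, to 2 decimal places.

R₀ = Σ l(x) m_x:
  age 2: 0.53 × 1.7 = 0.9010
  age 3: 0.42 × 5.6 = 2.3520
  age 4: 0.27 × 1.4 = 0.3780
R₀ = 0.9010 + 2.3520 + 0.3780 = 3.6310

3.63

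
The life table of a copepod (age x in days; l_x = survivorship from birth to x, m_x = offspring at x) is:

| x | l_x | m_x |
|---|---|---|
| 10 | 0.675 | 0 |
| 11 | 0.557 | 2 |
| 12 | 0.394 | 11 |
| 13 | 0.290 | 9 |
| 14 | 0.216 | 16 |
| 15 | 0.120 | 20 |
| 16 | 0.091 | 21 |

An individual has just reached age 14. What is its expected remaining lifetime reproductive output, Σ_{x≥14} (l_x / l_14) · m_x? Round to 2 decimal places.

l_14 = 0.216. Conditional survival from age 14 to x is l_x / l_14.
  x=14: (0.216/0.216) × 16 = 16.0000
  x=15: (0.120/0.216) × 20 = 11.1111
  x=16: (0.091/0.216) × 21 = 8.8472
Sum = 16.0000 + 11.1111 + 8.8472 = 35.9583

35.96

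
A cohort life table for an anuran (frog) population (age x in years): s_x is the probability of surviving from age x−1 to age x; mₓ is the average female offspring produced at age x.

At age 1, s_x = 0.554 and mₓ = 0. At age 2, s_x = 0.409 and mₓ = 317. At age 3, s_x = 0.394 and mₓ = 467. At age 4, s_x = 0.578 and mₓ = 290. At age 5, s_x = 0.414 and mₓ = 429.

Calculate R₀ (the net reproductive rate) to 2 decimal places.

137.65

Survivorship from birth: l_x = s_1·s_2·…·s_x.
  l_1 = 0.55400
  l_2 = 0.22659
  l_3 = 0.08927
  l_4 = 0.05160
  l_5 = 0.02136
R₀ = Σ l_x mₓ:
  age 1: 0.55400 × 0 = 0.0000
  age 2: 0.22659 × 317 = 71.8290
  age 3: 0.08927 × 467 = 41.6891
  age 4: 0.05160 × 290 = 14.9640
  age 5: 0.02136 × 429 = 9.1634
R₀ = 0.0000 + 71.8290 + 41.6891 + 14.9640 + 9.1634 = 137.6456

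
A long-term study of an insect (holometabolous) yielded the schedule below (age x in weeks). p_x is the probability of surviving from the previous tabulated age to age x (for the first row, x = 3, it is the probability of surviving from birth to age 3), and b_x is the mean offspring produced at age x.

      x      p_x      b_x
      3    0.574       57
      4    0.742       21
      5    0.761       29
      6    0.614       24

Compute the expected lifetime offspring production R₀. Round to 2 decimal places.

55.84

Survivorship from birth: l_x = p_3·p_4·…·p_x.
  l_3 = 0.57400
  l_4 = 0.42591
  l_5 = 0.32412
  l_6 = 0.19901
R₀ = Σ l_x b_x:
  age 3: 0.57400 × 57 = 32.7180
  age 4: 0.42591 × 21 = 8.9441
  age 5: 0.32412 × 29 = 9.3995
  age 6: 0.19901 × 24 = 4.7762
R₀ = 32.7180 + 8.9441 + 9.3995 + 4.7762 = 55.8378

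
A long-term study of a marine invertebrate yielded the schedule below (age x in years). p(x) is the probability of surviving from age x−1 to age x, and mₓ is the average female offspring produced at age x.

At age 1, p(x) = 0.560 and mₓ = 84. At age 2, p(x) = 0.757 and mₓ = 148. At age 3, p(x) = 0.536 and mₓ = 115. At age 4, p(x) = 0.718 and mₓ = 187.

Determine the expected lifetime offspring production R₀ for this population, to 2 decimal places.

166.42

Survivorship from birth: l_x = p_1·p_2·…·p_x.
  l_1 = 0.56000
  l_2 = 0.42392
  l_3 = 0.22722
  l_4 = 0.16314
R₀ = Σ l_x mₓ:
  age 1: 0.56000 × 84 = 47.0400
  age 2: 0.42392 × 148 = 62.7402
  age 3: 0.22722 × 115 = 26.1303
  age 4: 0.16314 × 187 = 30.5072
R₀ = 47.0400 + 62.7402 + 26.1303 + 30.5072 = 166.4176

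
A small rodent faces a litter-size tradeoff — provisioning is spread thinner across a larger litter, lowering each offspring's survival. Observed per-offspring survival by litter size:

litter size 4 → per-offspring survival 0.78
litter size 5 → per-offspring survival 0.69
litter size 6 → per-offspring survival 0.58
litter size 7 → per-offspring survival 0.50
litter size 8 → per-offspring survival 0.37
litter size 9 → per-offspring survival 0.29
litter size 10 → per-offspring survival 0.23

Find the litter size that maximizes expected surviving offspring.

Expected surviving offspring = c × s(c):
  c=4: 4 × 0.78 = 3.120
  c=5: 5 × 0.69 = 3.450
  c=6: 6 × 0.58 = 3.480
  c=7: 7 × 0.50 = 3.500
  c=8: 8 × 0.37 = 2.960
  c=9: 9 × 0.29 = 2.610
  c=10: 10 × 0.23 = 2.300
Maximum at c = 7 (3.500 surviving offspring).

7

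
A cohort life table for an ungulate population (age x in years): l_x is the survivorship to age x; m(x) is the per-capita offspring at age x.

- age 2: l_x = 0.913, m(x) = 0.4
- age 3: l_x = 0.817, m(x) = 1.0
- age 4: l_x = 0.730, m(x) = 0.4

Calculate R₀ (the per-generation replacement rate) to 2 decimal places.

R₀ = Σ l_x m(x):
  age 2: 0.913 × 0.4 = 0.3652
  age 3: 0.817 × 1.0 = 0.8170
  age 4: 0.730 × 0.4 = 0.2920
R₀ = 0.3652 + 0.8170 + 0.2920 = 1.4742

1.47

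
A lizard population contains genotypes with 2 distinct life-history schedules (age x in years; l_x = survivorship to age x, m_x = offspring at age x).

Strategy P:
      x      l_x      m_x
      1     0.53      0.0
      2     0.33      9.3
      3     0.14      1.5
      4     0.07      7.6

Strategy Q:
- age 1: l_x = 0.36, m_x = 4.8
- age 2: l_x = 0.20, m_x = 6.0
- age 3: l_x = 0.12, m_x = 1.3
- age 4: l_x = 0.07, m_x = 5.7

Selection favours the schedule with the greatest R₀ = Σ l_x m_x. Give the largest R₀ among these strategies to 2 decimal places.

3.81

Strategy P: R₀ = 0.53×0.0 + 0.33×9.3 + 0.14×1.5 + 0.07×7.6 = 3.8110
Strategy Q: R₀ = 0.36×4.8 + 0.20×6.0 + 0.12×1.3 + 0.07×5.7 = 3.4830
Highest R₀: strategy P with 3.8110.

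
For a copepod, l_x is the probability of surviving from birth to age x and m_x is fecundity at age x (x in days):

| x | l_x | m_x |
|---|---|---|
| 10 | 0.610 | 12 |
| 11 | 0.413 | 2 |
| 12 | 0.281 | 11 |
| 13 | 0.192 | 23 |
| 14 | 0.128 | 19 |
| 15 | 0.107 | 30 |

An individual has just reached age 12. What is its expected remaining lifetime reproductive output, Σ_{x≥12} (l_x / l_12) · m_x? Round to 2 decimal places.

l_12 = 0.281. Conditional survival from age 12 to x is l_x / l_12.
  x=12: (0.281/0.281) × 11 = 11.0000
  x=13: (0.192/0.281) × 23 = 15.7153
  x=14: (0.128/0.281) × 19 = 8.6548
  x=15: (0.107/0.281) × 30 = 11.4235
Sum = 11.0000 + 15.7153 + 8.6548 + 11.4235 = 46.7936

46.79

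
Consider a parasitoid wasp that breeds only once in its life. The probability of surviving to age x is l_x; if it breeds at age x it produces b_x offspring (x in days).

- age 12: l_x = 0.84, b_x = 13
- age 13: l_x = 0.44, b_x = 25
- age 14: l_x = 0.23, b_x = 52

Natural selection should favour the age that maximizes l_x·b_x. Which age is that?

Expected offspring if breeding at age x = l_x × b_x:
  age 12: 0.84 × 13 = 10.920
  age 13: 0.44 × 25 = 11.000
  age 14: 0.23 × 52 = 11.960
Maximum at age 14 (11.960).

14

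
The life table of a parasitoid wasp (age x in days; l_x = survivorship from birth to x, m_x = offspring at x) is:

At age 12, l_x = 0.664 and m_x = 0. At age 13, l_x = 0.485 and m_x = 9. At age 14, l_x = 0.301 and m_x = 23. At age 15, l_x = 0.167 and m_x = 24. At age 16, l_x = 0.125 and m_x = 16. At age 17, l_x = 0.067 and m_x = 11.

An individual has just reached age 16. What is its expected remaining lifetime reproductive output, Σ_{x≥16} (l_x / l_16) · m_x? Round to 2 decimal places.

l_16 = 0.125. Conditional survival from age 16 to x is l_x / l_16.
  x=16: (0.125/0.125) × 16 = 16.0000
  x=17: (0.067/0.125) × 11 = 5.8960
Sum = 16.0000 + 5.8960 = 21.8960

21.90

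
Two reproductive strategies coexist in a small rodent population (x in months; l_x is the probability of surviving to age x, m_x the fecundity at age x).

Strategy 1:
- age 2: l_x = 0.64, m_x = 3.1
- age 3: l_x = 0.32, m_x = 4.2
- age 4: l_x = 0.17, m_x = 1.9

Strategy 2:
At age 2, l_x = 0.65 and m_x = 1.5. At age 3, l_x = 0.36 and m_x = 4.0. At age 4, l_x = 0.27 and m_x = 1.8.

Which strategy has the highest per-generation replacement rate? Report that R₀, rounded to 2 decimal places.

3.65

Strategy 1: R₀ = 0.64×3.1 + 0.32×4.2 + 0.17×1.9 = 3.6510
Strategy 2: R₀ = 0.65×1.5 + 0.36×4.0 + 0.27×1.8 = 2.9010
Highest R₀: strategy 1 with 3.6510.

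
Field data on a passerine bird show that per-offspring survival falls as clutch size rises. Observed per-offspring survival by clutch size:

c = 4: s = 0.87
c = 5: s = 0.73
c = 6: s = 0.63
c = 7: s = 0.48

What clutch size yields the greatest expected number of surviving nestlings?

6

Expected surviving nestlings = c × s(c):
  c=4: 4 × 0.87 = 3.480
  c=5: 5 × 0.73 = 3.650
  c=6: 6 × 0.63 = 3.780
  c=7: 7 × 0.48 = 3.360
Maximum at c = 6 (3.780 surviving nestlings).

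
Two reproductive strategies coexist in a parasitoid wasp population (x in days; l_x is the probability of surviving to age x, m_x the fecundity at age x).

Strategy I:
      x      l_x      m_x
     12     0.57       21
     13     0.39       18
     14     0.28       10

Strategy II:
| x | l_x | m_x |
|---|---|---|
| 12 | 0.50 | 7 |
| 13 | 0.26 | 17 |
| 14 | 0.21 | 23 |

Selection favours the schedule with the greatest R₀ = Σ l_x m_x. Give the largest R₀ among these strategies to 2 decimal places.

Strategy I: R₀ = 0.57×21 + 0.39×18 + 0.28×10 = 21.7900
Strategy II: R₀ = 0.50×7 + 0.26×17 + 0.21×23 = 12.7500
Highest R₀: strategy I with 21.7900.

21.79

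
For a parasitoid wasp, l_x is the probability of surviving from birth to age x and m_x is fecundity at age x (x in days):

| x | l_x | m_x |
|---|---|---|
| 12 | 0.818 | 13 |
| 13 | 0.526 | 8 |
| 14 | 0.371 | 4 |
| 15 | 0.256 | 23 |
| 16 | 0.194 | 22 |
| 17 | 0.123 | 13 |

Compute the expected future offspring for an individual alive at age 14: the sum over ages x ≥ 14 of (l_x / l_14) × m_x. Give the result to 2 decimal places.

35.68

l_14 = 0.371. Conditional survival from age 14 to x is l_x / l_14.
  x=14: (0.371/0.371) × 4 = 4.0000
  x=15: (0.256/0.371) × 23 = 15.8706
  x=16: (0.194/0.371) × 22 = 11.5040
  x=17: (0.123/0.371) × 13 = 4.3100
Sum = 4.0000 + 15.8706 + 11.5040 + 4.3100 = 35.6846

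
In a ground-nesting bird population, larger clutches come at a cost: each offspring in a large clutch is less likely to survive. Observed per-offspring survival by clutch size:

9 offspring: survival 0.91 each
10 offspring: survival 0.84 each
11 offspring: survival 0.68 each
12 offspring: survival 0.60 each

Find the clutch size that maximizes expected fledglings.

Expected fledglings = c × s(c):
  c=9: 9 × 0.91 = 8.190
  c=10: 10 × 0.84 = 8.400
  c=11: 11 × 0.68 = 7.480
  c=12: 12 × 0.60 = 7.200
Maximum at c = 10 (8.400 fledglings).

10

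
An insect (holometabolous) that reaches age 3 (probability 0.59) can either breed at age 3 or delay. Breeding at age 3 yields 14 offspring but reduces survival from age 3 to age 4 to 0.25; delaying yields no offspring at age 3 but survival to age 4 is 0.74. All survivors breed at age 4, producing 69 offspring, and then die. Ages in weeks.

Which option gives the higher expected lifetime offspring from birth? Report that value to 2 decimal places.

breed at age 3: R₀ = 0.59 × (14 + 0.25 × 69) = 0.59 × 31.2500 = 18.4375
delay to age 4: R₀ = 0.59 × (0.74 × 69) = 0.59 × 51.0600 = 30.1254
Higher: delay to age 4 (30.1254).

30.13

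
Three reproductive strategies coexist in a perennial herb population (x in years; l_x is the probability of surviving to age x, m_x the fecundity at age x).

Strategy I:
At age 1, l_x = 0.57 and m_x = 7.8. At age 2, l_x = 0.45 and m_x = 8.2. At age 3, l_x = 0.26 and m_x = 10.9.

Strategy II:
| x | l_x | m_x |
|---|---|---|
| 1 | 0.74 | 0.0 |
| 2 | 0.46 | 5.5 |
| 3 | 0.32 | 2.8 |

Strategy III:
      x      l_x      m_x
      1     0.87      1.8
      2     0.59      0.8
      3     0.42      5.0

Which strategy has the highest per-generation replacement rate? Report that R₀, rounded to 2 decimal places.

Strategy I: R₀ = 0.57×7.8 + 0.45×8.2 + 0.26×10.9 = 10.9700
Strategy II: R₀ = 0.74×0.0 + 0.46×5.5 + 0.32×2.8 = 3.4260
Strategy III: R₀ = 0.87×1.8 + 0.59×0.8 + 0.42×5.0 = 4.1380
Highest R₀: strategy I with 10.9700.

10.97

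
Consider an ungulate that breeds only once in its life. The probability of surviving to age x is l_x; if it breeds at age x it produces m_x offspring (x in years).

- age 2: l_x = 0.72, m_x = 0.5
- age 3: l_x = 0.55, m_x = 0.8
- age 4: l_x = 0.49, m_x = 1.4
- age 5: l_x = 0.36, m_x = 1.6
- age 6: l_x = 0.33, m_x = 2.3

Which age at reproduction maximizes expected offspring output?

6

Expected offspring if breeding at age x = l_x × m_x:
  age 2: 0.72 × 0.5 = 0.360
  age 3: 0.55 × 0.8 = 0.440
  age 4: 0.49 × 1.4 = 0.686
  age 5: 0.36 × 1.6 = 0.576
  age 6: 0.33 × 2.3 = 0.759
Maximum at age 6 (0.759).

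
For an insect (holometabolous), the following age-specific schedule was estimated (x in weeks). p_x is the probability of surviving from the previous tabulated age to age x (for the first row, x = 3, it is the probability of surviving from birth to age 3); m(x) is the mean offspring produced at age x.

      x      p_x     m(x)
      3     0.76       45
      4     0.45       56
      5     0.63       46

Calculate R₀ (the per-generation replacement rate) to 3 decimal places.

63.263

Survivorship from birth: l_x = p_3·p_4·…·p_x.
  l_3 = 0.76000
  l_4 = 0.34200
  l_5 = 0.21546
R₀ = Σ l_x m(x):
  age 3: 0.76000 × 45 = 34.2000
  age 4: 0.34200 × 56 = 19.1520
  age 5: 0.21546 × 46 = 9.9112
R₀ = 34.2000 + 19.1520 + 9.9112 = 63.2632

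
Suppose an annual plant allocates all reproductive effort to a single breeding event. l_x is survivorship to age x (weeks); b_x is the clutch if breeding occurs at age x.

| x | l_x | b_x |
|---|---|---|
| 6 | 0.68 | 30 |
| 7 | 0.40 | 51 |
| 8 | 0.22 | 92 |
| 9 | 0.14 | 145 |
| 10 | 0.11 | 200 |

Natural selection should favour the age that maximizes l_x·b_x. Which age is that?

10

Expected offspring if breeding at age x = l_x × b_x:
  age 6: 0.68 × 30 = 20.400
  age 7: 0.40 × 51 = 20.400
  age 8: 0.22 × 92 = 20.240
  age 9: 0.14 × 145 = 20.300
  age 10: 0.11 × 200 = 22.000
Maximum at age 10 (22.000).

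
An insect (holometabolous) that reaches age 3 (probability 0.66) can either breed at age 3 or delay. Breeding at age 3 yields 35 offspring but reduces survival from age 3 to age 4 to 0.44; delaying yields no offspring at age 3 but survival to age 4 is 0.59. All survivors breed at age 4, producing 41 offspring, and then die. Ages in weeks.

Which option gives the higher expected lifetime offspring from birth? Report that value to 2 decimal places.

35.01

breed at age 3: R₀ = 0.66 × (35 + 0.44 × 41) = 0.66 × 53.0400 = 35.0064
delay to age 4: R₀ = 0.66 × (0.59 × 41) = 0.66 × 24.1900 = 15.9654
Higher: breed at age 3 (35.0064).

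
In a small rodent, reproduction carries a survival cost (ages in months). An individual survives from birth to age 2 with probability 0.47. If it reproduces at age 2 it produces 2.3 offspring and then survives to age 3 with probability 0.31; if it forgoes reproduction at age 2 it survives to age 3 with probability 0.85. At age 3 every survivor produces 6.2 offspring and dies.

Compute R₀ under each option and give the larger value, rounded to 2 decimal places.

breed at age 2: R₀ = 0.47 × (2.3 + 0.31 × 6.2) = 0.47 × 4.2220 = 1.9843
delay to age 3: R₀ = 0.47 × (0.85 × 6.2) = 0.47 × 5.2700 = 2.4769
Higher: delay to age 3 (2.4769).

2.48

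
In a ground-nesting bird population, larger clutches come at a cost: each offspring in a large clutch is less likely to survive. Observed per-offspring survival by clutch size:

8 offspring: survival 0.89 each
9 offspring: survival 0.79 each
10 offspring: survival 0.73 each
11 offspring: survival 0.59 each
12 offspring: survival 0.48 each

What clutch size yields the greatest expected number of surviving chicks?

Expected surviving chicks = c × s(c):
  c=8: 8 × 0.89 = 7.120
  c=9: 9 × 0.79 = 7.110
  c=10: 10 × 0.73 = 7.300
  c=11: 11 × 0.59 = 6.490
  c=12: 12 × 0.48 = 5.760
Maximum at c = 10 (7.300 surviving chicks).

10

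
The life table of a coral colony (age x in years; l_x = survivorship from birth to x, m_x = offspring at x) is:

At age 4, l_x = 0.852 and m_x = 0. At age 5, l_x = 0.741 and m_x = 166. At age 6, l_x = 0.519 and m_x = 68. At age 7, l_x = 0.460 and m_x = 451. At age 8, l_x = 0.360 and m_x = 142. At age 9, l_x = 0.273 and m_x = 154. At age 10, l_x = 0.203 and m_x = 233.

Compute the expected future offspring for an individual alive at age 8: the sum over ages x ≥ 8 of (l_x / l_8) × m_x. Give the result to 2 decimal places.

l_8 = 0.360. Conditional survival from age 8 to x is l_x / l_8.
  x=8: (0.360/0.360) × 142 = 142.0000
  x=9: (0.273/0.360) × 154 = 116.7833
  x=10: (0.203/0.360) × 233 = 131.3861
Sum = 142.0000 + 116.7833 + 131.3861 = 390.1694

390.17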